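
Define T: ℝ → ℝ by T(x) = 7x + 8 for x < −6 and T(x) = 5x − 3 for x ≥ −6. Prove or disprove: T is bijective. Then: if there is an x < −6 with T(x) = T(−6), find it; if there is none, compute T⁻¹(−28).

-5

Both pieces are strictly increasing (slopes 7 and 5), so each is injective on its own interval.
The left piece maps (−∞, −6) onto (−∞, −34); the right piece maps [−6, ∞) onto [−33, ∞).
The images leave a gap (−34 has no preimage), so T is not surjective, hence not bijective.
Because the two images are disjoint, no x < −6 has T(x) = T(−6), so we compute T⁻¹(−28): −28 lies in [−33, ∞), so solve 5x − 3 = −28: x = (−28 + 3)/5 = −5.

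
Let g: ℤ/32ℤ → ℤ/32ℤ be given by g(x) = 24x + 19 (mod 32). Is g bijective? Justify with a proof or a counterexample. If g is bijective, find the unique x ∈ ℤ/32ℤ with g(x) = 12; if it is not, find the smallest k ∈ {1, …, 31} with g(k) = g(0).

4

We have gcd(24, 32) = 8 > 1. Taking u = 0 and v = 4: g(0) = 19 and g(4) = 24·4 + 19 = 115 ≡ 19 (mod 32).
So g(0) = g(4) while 0 ≠ 4, so g is not injective, hence not bijective.
Since g is not bijective, we find the least positive k with g(k) = g(0): this means 24k ≡ 0 (mod 32), i.e. 32 ∣ 24k. Since gcd(24, 32) = 8, dividing through by 8 this holds exactly when 4 ∣ 3k, and as gcd(3, 4) = 1, exactly when 4 ∣ k.
The smallest positive such k is 4.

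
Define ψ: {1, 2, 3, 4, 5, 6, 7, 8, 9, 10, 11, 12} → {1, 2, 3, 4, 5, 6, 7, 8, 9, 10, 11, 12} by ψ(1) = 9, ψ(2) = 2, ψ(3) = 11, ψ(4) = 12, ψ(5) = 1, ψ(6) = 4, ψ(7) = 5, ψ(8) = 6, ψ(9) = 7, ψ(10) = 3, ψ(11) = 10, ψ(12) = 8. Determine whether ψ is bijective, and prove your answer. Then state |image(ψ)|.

12

The values 9, 2, 11, 12, 1, 4, 5, 6, 7, 3, 10, 8 are a permutation of {1, 2, 3, 4, 5, 6, 7, 8, 9, 10, 11, 12}: each element appears exactly once.
So ψ is injective and surjective, hence bijective.
The image of ψ is {1, 2, 3, 4, 5, 6, 7, 8, 9, 10, 11, 12}, which has 12 elements.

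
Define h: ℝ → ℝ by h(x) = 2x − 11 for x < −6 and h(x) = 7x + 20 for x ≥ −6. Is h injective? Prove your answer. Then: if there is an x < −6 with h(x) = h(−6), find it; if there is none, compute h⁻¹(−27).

-8

Both pieces are strictly increasing (slopes 2 and 7), so each is injective on its own interval.
The left piece maps (−∞, −6) onto (−∞, −23); the right piece maps [−6, ∞) onto [−22, ∞).
These images are disjoint, so no value is attained by both pieces. Hence h is injective.
Because the two images are disjoint, no x < −6 has h(x) = h(−6), so we compute h⁻¹(−27): −27 lies in (−∞, −23), so solve 2x − 11 = −27: x = (−27 + 11)/2 = −8.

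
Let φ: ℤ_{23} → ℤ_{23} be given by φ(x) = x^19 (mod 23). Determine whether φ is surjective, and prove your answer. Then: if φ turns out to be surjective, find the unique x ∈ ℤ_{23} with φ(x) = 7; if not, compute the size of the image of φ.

Since 23 is prime, the nonzero elements of ℤ_{23} form a cyclic group of order 22.
As gcd(19, 22) = 1, raising to the 19th power is a bijection on this group: if x_1^19 ≡ x_2^19 then (x_1x_2^{−1})^19 = 1, and the only element of order dividing gcd(19, 22) = 1 is 1, so x_1 = x_2.
With φ(0) = 0 this makes φ injective on all of ℤ_{23}, hence bijective (finite equal-size domain and codomain). In particular φ is surjective.
Since φ is surjective, we find the preimage of 7. The inverse of x ↦ x^19 on (ℤ_{23})^× is x ↦ x^7, because 19·7 = 133 = 6·22 + 1 ≡ 1 (mod 22) and x^{22} = 1 for x ≠ 0 (Fermat). So φ⁻¹(7) = 7^7 mod 23.
Repeated squaring mod 23: 7^1 ≡ 7, 7^2 ≡ 7² = 49 ≡ 3, 7^4 ≡ 3² = 9. Since 7 = 4 + 2 + 1, 7^7 ≡ 9·3·7: 9·3 = 27 ≡ 4, then 4·7 = 28 ≡ 5. So 7^7 ≡ 5 (mod 23).
Hence φ⁻¹(7) = 5.

5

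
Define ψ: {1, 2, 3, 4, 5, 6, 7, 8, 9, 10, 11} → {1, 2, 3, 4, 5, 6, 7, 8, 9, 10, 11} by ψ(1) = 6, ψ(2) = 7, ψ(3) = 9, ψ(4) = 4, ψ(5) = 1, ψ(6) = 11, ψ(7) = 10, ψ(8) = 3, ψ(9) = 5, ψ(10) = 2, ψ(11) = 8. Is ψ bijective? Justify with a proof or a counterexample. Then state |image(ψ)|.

11

The values 6, 7, 9, 4, 1, 11, 10, 3, 5, 2, 8 are a permutation of {1, 2, 3, 4, 5, 6, 7, 8, 9, 10, 11}: each element appears exactly once.
So ψ is injective and surjective, hence bijective.
The image of ψ is {1, 2, 3, 4, 5, 6, 7, 8, 9, 10, 11}, which has 11 elements.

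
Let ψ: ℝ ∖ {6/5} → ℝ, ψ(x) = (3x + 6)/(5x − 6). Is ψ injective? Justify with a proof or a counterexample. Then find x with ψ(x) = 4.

30/17

Suppose ψ(u) = ψ(v). Cross-multiplying: (3u + 6)(5v − 6) = (3v + 6)(5u − 6).
Expanding both sides and cancelling the symmetric terms leaves −48·(u − v) = 0. Since −48 ≠ 0, u = v. Hence ψ is injective.
Solving ψ(x) = 4: cross-multiplying gives 3x + 6 = 4(5x − 6), which rearranges to −17x = −30, so x = 30/17.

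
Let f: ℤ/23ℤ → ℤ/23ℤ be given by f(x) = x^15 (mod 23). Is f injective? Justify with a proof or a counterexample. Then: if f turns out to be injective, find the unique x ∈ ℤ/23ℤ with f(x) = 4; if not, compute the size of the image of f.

18

Since 23 is prime, the nonzero elements of ℤ/23ℤ form a cyclic group of order 22.
As gcd(15, 22) = 1, raising to the 15th power is a bijection on this group: if a^15 ≡ b^15 then (ab^{−1})^15 = 1, and the only element of order dividing gcd(15, 22) = 1 is 1, so a = b.
With f(0) = 0 this makes f injective on all of ℤ/23ℤ, hence bijective (finite equal-size domain and codomain). In particular f is injective.
Since f is injective, we find the preimage of 4. The inverse of x ↦ x^15 on (ℤ/23ℤ)^× is x ↦ x^3, because 15·3 = 45 = 2·22 + 1 ≡ 1 (mod 22) and x^{22} = 1 for x ≠ 0 (Fermat). So f⁻¹(4) = 4^3 mod 23.
Repeated squaring mod 23: 4^1 ≡ 4, 4^2 ≡ 4² = 16. Since 3 = 2 + 1, 4^3 ≡ 16·4: 16·4 = 64 ≡ 18. So 4^3 ≡ 18 (mod 23).
Hence f⁻¹(4) = 18.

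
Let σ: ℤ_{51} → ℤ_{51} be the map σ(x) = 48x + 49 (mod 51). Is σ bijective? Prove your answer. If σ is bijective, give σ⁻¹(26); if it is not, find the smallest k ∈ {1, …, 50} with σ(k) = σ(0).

We have gcd(48, 51) = 3 > 1. Taking u = 0 and v = 17: σ(0) = 49 and σ(17) = 48·17 + 49 = 865 ≡ 49 (mod 51).
So σ(0) = σ(17) while 0 ≠ 17, so σ is not injective, hence not bijective.
Since σ is not bijective, we find the least positive k with σ(k) = σ(0): this means 48k ≡ 0 (mod 51), i.e. 51 ∣ 48k. Since gcd(48, 51) = 3, dividing through by 3 this holds exactly when 17 ∣ 16k, and as gcd(16, 17) = 1, exactly when 17 ∣ k.
The smallest positive such k is 17.

17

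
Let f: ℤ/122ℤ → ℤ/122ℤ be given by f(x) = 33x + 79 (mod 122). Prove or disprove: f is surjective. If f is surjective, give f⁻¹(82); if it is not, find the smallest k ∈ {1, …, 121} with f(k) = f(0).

111

Recall: surjectivity means every element of the codomain has a preimage under f.
Since gcd(33, 122) = 1, 33 is invertible modulo 122. Euclid's algorithm: 122 = 3·33 + 23, 33 = 1·23 + 10, 23 = 2·10 + 3, 10 = 3·3 + 1; back-substituting gives 1 = 37·33 − 10·122, so 33⁻¹ ≡ 37 (mod 122).
Then y ↦ 37(y − 79) is a two-sided inverse to f, so every y ∈ ℤ/122ℤ has a preimage.
So f is surjective.
Since f is surjective, we compute f⁻¹(82): solve 33x + 79 ≡ 82 (mod 122), i.e. 33x ≡ 3 (mod 122).
Multiplying by 33⁻¹ = 37 gives x ≡ 37·3 = 111 ≡ 111 (mod 122).
Check: f(111) = 33·111 + 79 = 3742 = 30·122 + 82 ≡ 82 (mod 122).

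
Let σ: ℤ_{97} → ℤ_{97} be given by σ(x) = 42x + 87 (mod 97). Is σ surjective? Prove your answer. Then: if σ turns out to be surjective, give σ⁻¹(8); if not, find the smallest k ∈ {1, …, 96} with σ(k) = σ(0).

42

Since gcd(42, 97) = 1, 42 is invertible modulo 97. Euclid's algorithm: 97 = 2·42 + 13, 42 = 3·13 + 3, 13 = 4·3 + 1; back-substituting gives 1 = 67·42 − 29·97, so 42⁻¹ ≡ 67 (mod 97).
For any y ∈ ℤ_{97}, x = 67(y − 87) mod 97 satisfies σ(x) = 42·67(y − 87) + 87 ≡ y (since 42·67 ≡ 1 mod 97). So every y has a preimage.
So σ is surjective.
Since σ is surjective, we find σ⁻¹(8): we need 42x ≡ 8 − 87 ≡ 18 (mod 97). Using 42⁻¹ = 67: x ≡ 67·18 = 1206 = 12·97 + 42, so x = 42.
Check: σ(42) = 42·42 + 87 = 1851 = 19·97 + 8 ≡ 8 (mod 97).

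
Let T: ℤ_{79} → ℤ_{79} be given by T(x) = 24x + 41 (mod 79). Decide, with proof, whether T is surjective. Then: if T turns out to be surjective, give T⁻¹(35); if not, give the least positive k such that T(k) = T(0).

59

Since gcd(24, 79) = 1, 24 is invertible modulo 79. Euclid's algorithm: 79 = 3·24 + 7, 24 = 3·7 + 3, 7 = 2·3 + 1; back-substituting gives 1 = 56·24 − 17·79, so 24⁻¹ ≡ 56 (mod 79).
Then y ↦ 56(y − 41) is a two-sided inverse to T, so every y ∈ ℤ_{79} has a preimage.
Therefore T is surjective.
Since T is surjective, we compute T⁻¹(35): solve 24x + 41 ≡ 35 (mod 79), i.e. 24x ≡ 73 (mod 79).
Multiplying by 24⁻¹ = 56 gives x ≡ 56·73 = 4088 = 51·79 + 59 ≡ 59 (mod 79).
Check: T(59) = 24·59 + 41 = 1457 = 18·79 + 35 ≡ 35 (mod 79).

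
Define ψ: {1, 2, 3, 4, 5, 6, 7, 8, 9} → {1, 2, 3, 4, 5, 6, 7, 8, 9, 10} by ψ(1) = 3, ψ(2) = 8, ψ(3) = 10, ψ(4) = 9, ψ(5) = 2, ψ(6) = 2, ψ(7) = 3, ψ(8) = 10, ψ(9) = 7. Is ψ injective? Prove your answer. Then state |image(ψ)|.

ψ(5) = 2 = ψ(6) with 5 ≠ 6, so ψ is not injective.
The image of ψ is {2, 3, 7, 8, 9, 10}, which has 6 elements.

6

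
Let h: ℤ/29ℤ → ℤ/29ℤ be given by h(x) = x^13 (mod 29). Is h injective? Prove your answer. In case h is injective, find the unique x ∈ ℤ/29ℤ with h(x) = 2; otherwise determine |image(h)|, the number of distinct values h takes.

14

Since 29 is prime, the nonzero elements of ℤ/29ℤ form a cyclic group of order 28.
As gcd(13, 28) = 1, raising to the 13th power is a bijection on this group: if s^13 ≡ t^13 then (st^{−1})^13 = 1, and the only element of order dividing gcd(13, 28) = 1 is 1, so s = t.
With h(0) = 0 this makes h injective on all of ℤ/29ℤ, hence bijective (finite equal-size domain and codomain). In particular h is injective.
Since h is injective, we find the preimage of 2. The inverse of x ↦ x^13 on (ℤ/29ℤ)^× is x ↦ x^13, because 13·13 = 169 = 6·28 + 1 ≡ 1 (mod 28) and x^{28} = 1 for x ≠ 0 (Fermat). So h⁻¹(2) = 2^13 mod 29.
Repeated squaring mod 29: 2^1 ≡ 2, 2^2 ≡ 2² = 4, 2^4 ≡ 4² = 16, 2^8 ≡ 16² = 256 ≡ 24. Since 13 = 8 + 4 + 1, 2^13 ≡ 24·16·2: 24·16 = 384 ≡ 7, then 7·2 = 14. So 2^13 ≡ 14 (mod 29).
Hence h⁻¹(2) = 14.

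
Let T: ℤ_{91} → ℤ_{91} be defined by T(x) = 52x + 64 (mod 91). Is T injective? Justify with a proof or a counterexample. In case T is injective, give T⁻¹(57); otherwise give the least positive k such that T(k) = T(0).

7

By definition, injectivity means: for all a, b in the domain, T(a) = T(b) implies a = b.
We have gcd(52, 91) = 13 > 1. Taking a = 0 and b = 7: T(0) = 64 and T(7) = 52·7 + 64 = 428 ≡ 64 (mod 91).
So T(0) = T(7) while 0 ≠ 7, therefore T is not injective.
Since T is not injective, we find the least positive k with T(k) = T(0): this means 52k ≡ 0 (mod 91), i.e. 91 ∣ 52k. Since gcd(52, 91) = 13, dividing through by 13 this holds exactly when 7 ∣ 4k, and as gcd(4, 7) = 1, exactly when 7 ∣ k.
The smallest positive such k is 7.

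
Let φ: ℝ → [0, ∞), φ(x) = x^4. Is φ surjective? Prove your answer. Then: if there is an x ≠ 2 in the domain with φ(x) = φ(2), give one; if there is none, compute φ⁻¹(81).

For any y ∈ [0, ∞), x = y^{1/4} ∈ ℝ satisfies x^4 = y, so φ is surjective.
For the follow-up, such an x exists: taking x = −2 ∈ ℝ gives φ(−2) = 16 = φ(2) with −2 ≠ 2.

-2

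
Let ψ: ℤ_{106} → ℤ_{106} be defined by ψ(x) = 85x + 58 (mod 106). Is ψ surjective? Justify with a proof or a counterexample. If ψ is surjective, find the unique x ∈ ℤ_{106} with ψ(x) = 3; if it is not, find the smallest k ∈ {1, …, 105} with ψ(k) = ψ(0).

By definition, ψ is surjective if every y in the codomain equals ψ(x) for some x in the domain.
Since gcd(85, 106) = 1, 85 is invertible modulo 106. Euclid's algorithm: 106 = 1·85 + 21, 85 = 4·21 + 1; back-substituting gives 1 = 5·85 − 4·106, so 85⁻¹ ≡ 5 (mod 106).
For any y ∈ ℤ_{106}, x = 5(y − 58) mod 106 satisfies ψ(x) = 85·5(y − 58) + 58 ≡ y (since 85·5 ≡ 1 mod 106). So every y has a preimage.
Therefore ψ is surjective.
Since ψ is surjective, we compute ψ⁻¹(3): solve 85x + 58 ≡ 3 (mod 106), i.e. 85x ≡ 51 (mod 106).
Multiplying by 85⁻¹ = 5 gives x ≡ 5·51 = 255 = 2·106 + 43 ≡ 43 (mod 106).
Check: ψ(43) = 85·43 + 58 = 3713 = 35·106 + 3 ≡ 3 (mod 106).

43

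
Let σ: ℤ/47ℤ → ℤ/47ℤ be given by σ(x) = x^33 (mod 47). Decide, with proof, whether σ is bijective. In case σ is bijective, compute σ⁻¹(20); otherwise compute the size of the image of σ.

26

Since 47 is prime, the nonzero elements of ℤ/47ℤ form a cyclic group of order 46.
As gcd(33, 46) = 1, raising to the 33rd power is a bijection on this group: if u^33 ≡ v^33 then (uv^{−1})^33 = 1, and the only element of order dividing gcd(33, 46) = 1 is 1, so u = v.
With σ(0) = 0 this makes σ injective on all of ℤ/47ℤ, hence bijective (finite equal-size domain and codomain). In particular σ is bijective.
Since σ is bijective, we find the preimage of 20. The inverse of x ↦ x^33 on (ℤ/47ℤ)^× is x ↦ x^7, because 33·7 = 231 = 5·46 + 1 ≡ 1 (mod 46) and x^{46} = 1 for x ≠ 0 (Fermat). So σ⁻¹(20) = 20^7 mod 47.
Repeated squaring mod 47: 20^1 ≡ 20, 20^2 ≡ 20² = 400 ≡ 24, 20^4 ≡ 24² = 576 ≡ 12. Since 7 = 4 + 2 + 1, 20^7 ≡ 12·24·20: 12·24 = 288 ≡ 6, then 6·20 = 120 ≡ 26. So 20^7 ≡ 26 (mod 47).
Hence σ⁻¹(20) = 26.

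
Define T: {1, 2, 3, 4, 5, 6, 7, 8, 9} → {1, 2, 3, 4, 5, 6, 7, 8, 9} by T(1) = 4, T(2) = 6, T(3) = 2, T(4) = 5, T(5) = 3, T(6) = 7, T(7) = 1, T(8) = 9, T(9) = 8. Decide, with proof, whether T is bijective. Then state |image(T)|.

9

The values 4, 6, 2, 5, 3, 7, 1, 9, 8 are a permutation of {1, 2, 3, 4, 5, 6, 7, 8, 9}: each element appears exactly once.
So T is injective and surjective, hence bijective.
The image of T is {1, 2, 3, 4, 5, 6, 7, 8, 9}, which has 9 elements.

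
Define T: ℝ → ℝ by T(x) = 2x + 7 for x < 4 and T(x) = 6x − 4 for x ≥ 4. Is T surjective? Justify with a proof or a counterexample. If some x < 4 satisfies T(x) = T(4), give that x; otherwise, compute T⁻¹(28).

16/3

Both pieces are strictly increasing (slopes 2 and 6), so each is injective on its own interval.
The left piece maps (−∞, 4) onto (−∞, 15); the right piece maps [4, ∞) onto [20, ∞).
The union (−∞, 15) ∪ [20, ∞) omits the interval between 15 and 20; in particular 15 has no preimage. So T is not surjective.
Because the two images are disjoint, no x < 4 has T(x) = T(4), so we compute T⁻¹(28): 28 lies in [20, ∞), so solve 6x − 4 = 28: x = (28 + 4)/6 = 16/3.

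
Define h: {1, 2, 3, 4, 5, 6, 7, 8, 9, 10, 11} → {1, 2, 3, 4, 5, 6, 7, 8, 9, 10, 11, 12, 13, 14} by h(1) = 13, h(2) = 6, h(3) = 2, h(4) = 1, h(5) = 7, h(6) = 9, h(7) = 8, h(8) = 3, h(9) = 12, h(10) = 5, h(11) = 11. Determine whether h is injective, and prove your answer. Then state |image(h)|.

11

The values h(1), …, h(11) are 13, 6, 2, 1, 7, 9, 8, 3, 12, 5, 11 — all distinct.
So h(s) = h(t) only when s = t, and h is injective.
The image of h is {1, 2, 3, 5, 6, 7, 8, 9, 11, 12, 13}, which has 11 elements.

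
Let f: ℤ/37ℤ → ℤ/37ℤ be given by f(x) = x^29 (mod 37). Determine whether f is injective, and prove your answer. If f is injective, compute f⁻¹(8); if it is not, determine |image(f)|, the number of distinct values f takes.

Since 37 is prime, the nonzero elements of ℤ/37ℤ form a cyclic group of order 36.
As gcd(29, 36) = 1, raising to the 29th power is a bijection on this group: if x_1^29 ≡ x_2^29 then (x_1x_2^{−1})^29 = 1, and the only element of order dividing gcd(29, 36) = 1 is 1, so x_1 = x_2.
With f(0) = 0 this makes f injective on all of ℤ/37ℤ, hence bijective (finite equal-size domain and codomain). In particular f is injective.
Since f is injective, we find the preimage of 8. The inverse of x ↦ x^29 on (ℤ/37ℤ)^× is x ↦ x^5, because 29·5 = 145 = 4·36 + 1 ≡ 1 (mod 36) and x^{36} = 1 for x ≠ 0 (Fermat). So f⁻¹(8) = 8^5 mod 37.
Repeated squaring mod 37: 8^1 ≡ 8, 8^2 ≡ 8² = 64 ≡ 27, 8^4 ≡ 27² = 729 ≡ 26. Since 5 = 4 + 1, 8^5 ≡ 26·8: 26·8 = 208 ≡ 23. So 8^5 ≡ 23 (mod 37).
Hence f⁻¹(8) = 23.

23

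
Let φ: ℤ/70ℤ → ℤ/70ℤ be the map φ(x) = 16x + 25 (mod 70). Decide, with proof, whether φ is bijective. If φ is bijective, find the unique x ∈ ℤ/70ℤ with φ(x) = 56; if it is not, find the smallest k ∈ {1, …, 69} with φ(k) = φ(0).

We have gcd(16, 70) = 2 > 1. Taking x_1 = 0 and x_2 = 35: φ(0) = 25 and φ(35) = 16·35 + 25 = 585 ≡ 25 (mod 70).
So φ(0) = φ(35) while 0 ≠ 35, thus φ is not injective, hence not bijective.
Since φ is not bijective, we find the least positive k with φ(k) = φ(0): this means 16k ≡ 0 (mod 70), i.e. 70 ∣ 16k. Since gcd(16, 70) = 2, dividing through by 2 this holds exactly when 35 ∣ 8k, and as gcd(8, 35) = 1, exactly when 35 ∣ k.
The smallest positive such k is 35.

35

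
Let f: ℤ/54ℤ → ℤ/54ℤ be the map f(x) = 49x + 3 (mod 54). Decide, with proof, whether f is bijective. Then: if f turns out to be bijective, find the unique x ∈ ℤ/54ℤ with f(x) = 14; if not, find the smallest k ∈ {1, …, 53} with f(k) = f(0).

If f(u) = f(v), then 49u ≡ 49v (mod 54). Because gcd(49, 54) = 1, we may cancel 49 to get u ≡ v (mod 54).
We now compute 49⁻¹ mod 54 explicitly. Euclid's algorithm: 54 = 1·49 + 5, 49 = 9·5 + 4, 5 = 1·4 + 1; back-substituting gives 1 = 43·49 − 39·54, so 49⁻¹ ≡ 43 (mod 54).
Then y ↦ 43(y − 3) is a two-sided inverse to f, so every y ∈ ℤ/54ℤ has a preimage.
Hence f is bijective.
Since f is bijective, we find f⁻¹(14): we need 49x ≡ 14 − 3 ≡ 11 (mod 54). Using 49⁻¹ = 43: x ≡ 43·11 = 473 = 8·54 + 41, so x = 41.
Check: f(41) = 49·41 + 3 = 2012 = 37·54 + 14 ≡ 14 (mod 54).

41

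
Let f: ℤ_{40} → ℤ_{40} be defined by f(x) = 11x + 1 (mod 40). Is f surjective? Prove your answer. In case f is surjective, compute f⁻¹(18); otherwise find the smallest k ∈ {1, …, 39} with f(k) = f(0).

Since gcd(11, 40) = 1, 11 is invertible modulo 40. Euclid's algorithm: 40 = 3·11 + 7, 11 = 1·7 + 4, 7 = 1·4 + 3, 4 = 1·3 + 1; back-substituting gives 1 = 11·11 − 3·40, so 11⁻¹ ≡ 11 (mod 40).
Then y ↦ 11(y − 1) is a two-sided inverse to f, so every y ∈ ℤ_{40} has a preimage.
Hence f is surjective.
Since f is surjective, we find f⁻¹(18): we need 11x ≡ 18 − 1 ≡ 17 (mod 40). Using 11⁻¹ = 11: x ≡ 11·17 = 187 = 4·40 + 27, so x = 27.
Check: f(27) = 11·27 + 1 = 298 = 7·40 + 18 ≡ 18 (mod 40).

27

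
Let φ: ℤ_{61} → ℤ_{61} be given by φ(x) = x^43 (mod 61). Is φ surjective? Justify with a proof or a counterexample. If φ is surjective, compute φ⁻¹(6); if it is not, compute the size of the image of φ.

7

Since 61 is prime, the nonzero elements of ℤ_{61} form a cyclic group of order 60.
As gcd(43, 60) = 1, raising to the 43rd power is a bijection on this group: if u^43 ≡ v^43 then (uv^{−1})^43 = 1, and the only element of order dividing gcd(43, 60) = 1 is 1, so u = v.
With φ(0) = 0 this makes φ injective on all of ℤ_{61}, hence bijective (finite equal-size domain and codomain). In particular φ is surjective.
Since φ is surjective, we find the preimage of 6. The inverse of x ↦ x^43 on (ℤ_{61})^× is x ↦ x^7, because 43·7 = 301 = 5·60 + 1 ≡ 1 (mod 60) and x^{60} = 1 for x ≠ 0 (Fermat). So φ⁻¹(6) = 6^7 mod 61.
Repeated squaring mod 61: 6^1 ≡ 6, 6^2 ≡ 6² = 36, 6^4 ≡ 36² = 1296 ≡ 15. Since 7 = 4 + 2 + 1, 6^7 ≡ 15·36·6: 15·36 = 540 ≡ 52, then 52·6 = 312 ≡ 7. So 6^7 ≡ 7 (mod 61).
Hence φ⁻¹(6) = 7.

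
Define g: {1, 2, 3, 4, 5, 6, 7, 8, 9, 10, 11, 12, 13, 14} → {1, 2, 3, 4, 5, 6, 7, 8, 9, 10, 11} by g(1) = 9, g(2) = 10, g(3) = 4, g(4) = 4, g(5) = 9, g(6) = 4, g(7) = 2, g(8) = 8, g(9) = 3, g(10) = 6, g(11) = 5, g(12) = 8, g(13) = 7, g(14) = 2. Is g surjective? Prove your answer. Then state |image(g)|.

No element maps to 1, so g is not surjective.
The image of g is {2, 3, 4, 5, 6, 7, 8, 9, 10}, which has 9 elements.

9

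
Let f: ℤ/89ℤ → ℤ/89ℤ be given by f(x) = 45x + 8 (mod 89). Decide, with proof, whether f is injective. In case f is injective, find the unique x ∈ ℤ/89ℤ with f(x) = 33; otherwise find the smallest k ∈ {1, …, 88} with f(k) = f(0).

50

Recall that f is injective when f(u) = f(v) forces u = v.
Suppose f(u) = f(v) in ℤ/89ℤ. Then 45u + 8 ≡ 45v + 8 (mod 89), so 45(u − v) ≡ 0 (mod 89).
Since gcd(45, 89) = 1, 45 is invertible modulo 89, thus u − v ≡ 0 (mod 89), i.e. u = v.
Hence f is injective.
We now compute 45⁻¹ mod 89 explicitly. Euclid's algorithm: 89 = 1·45 + 44, 45 = 1·44 + 1; back-substituting gives 1 = 2·45 − 1·89, so 45⁻¹ ≡ 2 (mod 89).
Since f is injective, we find f⁻¹(33): we need 45x ≡ 33 − 8 ≡ 25 (mod 89). Using 45⁻¹ = 2: x ≡ 2·25 = 50, so x = 50.
Check: f(50) = 45·50 + 8 = 2258 = 25·89 + 33 ≡ 33 (mod 89).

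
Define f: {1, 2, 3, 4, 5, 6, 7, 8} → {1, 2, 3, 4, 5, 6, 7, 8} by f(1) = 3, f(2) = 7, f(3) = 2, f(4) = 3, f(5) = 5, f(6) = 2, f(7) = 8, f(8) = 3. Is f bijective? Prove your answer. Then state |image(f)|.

5

f(1) = 3 = f(4) with 1 ≠ 4, so f is not injective, hence not bijective.
The image of f is {2, 3, 5, 7, 8}, which has 5 elements.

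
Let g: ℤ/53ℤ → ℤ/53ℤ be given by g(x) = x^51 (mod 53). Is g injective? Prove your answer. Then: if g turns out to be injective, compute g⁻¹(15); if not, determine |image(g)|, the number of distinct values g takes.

Since 53 is prime, the nonzero elements of ℤ/53ℤ form a cyclic group of order 52.
As gcd(51, 52) = 1, raising to the 51st power is a bijection on this group: if u^51 ≡ v^51 then (uv^{−1})^51 = 1, and the only element of order dividing gcd(51, 52) = 1 is 1, so u = v.
With g(0) = 0 this makes g injective on all of ℤ/53ℤ, hence bijective (finite equal-size domain and codomain). In particular g is injective.
Since g is injective, we find the preimage of 15. The inverse of x ↦ x^51 on (ℤ/53ℤ)^× is x ↦ x^51, because 51·51 = 2601 = 50·52 + 1 ≡ 1 (mod 52) and x^{52} = 1 for x ≠ 0 (Fermat). So g⁻¹(15) = 15^51 mod 53.
Repeated squaring mod 53: 15^1 ≡ 15, 15^2 ≡ 15² = 225 ≡ 13, 15^4 ≡ 13² = 169 ≡ 10, 15^8 ≡ 10² = 100 ≡ 47, 15^16 ≡ 47² = 2209 ≡ 36, 15^32 ≡ 36² = 1296 ≡ 24. Since 51 = 32 + 16 + 2 + 1, 15^51 ≡ 24·36·13·15: 24·36 = 864 ≡ 16, then 16·13 = 208 ≡ 49, then 49·15 = 735 ≡ 46. So 15^51 ≡ 46 (mod 53).
Hence g⁻¹(15) = 46.

46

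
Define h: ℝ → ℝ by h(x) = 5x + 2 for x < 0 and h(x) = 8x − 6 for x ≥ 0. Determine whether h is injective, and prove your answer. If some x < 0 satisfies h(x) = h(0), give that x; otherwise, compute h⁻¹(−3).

Both pieces are strictly increasing (slopes 5 and 8), so each is injective on its own interval.
The left piece maps (−∞, 0) onto (−∞, 2); the right piece maps [0, ∞) onto [−6, ∞).
These images overlap. In particular h(0) = −6 (right piece), and solving 5x + 2 = −6 on the left piece gives x = −8/5 < 0.
So h(−8/5) = h(0) with −8/5 ≠ 0, and h is not injective. This x = −8/5 is the requested value below 0.

-8/5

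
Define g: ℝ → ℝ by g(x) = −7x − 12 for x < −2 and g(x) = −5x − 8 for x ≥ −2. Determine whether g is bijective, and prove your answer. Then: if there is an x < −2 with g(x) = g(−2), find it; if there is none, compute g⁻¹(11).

-23/7

Both pieces are strictly decreasing (slopes −7 and −5), so each is injective on its own interval.
The left piece maps (−∞, −2) onto (2, ∞); the right piece maps [−2, ∞) onto (−∞, 2].
Since 2 = 2, the images partition ℝ: g is injective and surjective, hence bijective.
Because the two images are disjoint, no x < −2 has g(x) = g(−2), so we compute g⁻¹(11): 11 lies in (2, ∞), so solve −7x − 12 = 11: x = (11 + 12)/(−7) = −23/7.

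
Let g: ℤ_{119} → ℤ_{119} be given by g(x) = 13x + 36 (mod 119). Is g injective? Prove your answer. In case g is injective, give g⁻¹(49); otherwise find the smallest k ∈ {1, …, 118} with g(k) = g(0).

By definition, g is injective if g(x_1) = g(x_2) implies x_1 = x_2.
Suppose g(x_1) = g(x_2) in ℤ_{119}. Then 13x_1 + 36 ≡ 13x_2 + 36 (mod 119), thus 13(x_1 − x_2) ≡ 0 (mod 119).
Since gcd(13, 119) = 1, 13 is invertible modulo 119, so x_1 − x_2 ≡ 0 (mod 119), i.e. x_1 = x_2.
So g is injective.
We now compute 13⁻¹ mod 119 explicitly. Euclid's algorithm: 119 = 9·13 + 2, 13 = 6·2 + 1; back-substituting gives 1 = 55·13 − 6·119, so 13⁻¹ ≡ 55 (mod 119).
Since g is injective, we compute g⁻¹(49): solve 13x + 36 ≡ 49 (mod 119), i.e. 13x ≡ 13 (mod 119).
Multiplying by 13⁻¹ = 55 gives x ≡ 55·13 = 715 = 6·119 + 1 ≡ 1 (mod 119).
Check: g(1) = 13·1 + 36 = 49 ≡ 49 (mod 119).

1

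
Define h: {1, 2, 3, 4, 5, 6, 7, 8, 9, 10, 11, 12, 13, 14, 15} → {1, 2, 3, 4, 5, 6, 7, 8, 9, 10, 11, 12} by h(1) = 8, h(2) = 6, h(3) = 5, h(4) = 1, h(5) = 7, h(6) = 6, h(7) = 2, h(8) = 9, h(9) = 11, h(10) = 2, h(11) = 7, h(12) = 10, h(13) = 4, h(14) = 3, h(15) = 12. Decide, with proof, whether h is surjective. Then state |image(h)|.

12

Every element of the codomain has a preimage: 1 = h(4), 2 = h(7), 3 = h(14), 4 = h(13), 5 = h(3), 6 = h(2), 7 = h(5), 8 = h(1), 9 = h(8), 10 = h(12), 11 = h(9), 12 = h(15).
So h is surjective.
The image of h is {1, 2, 3, 4, 5, 6, 7, 8, 9, 10, 11, 12}, which has 12 elements.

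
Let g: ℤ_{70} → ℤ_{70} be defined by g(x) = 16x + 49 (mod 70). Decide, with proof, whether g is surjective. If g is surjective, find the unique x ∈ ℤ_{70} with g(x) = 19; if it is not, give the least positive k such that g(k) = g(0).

35

Since gcd(16, 70) = 2, we have 16x ≡ 0 (mod 2) for all x, so g(x) ≡ 1 (mod 2).
But 0 ≢ 1 (mod 2), so 0 ∈ ℤ_{70} has no preimage. Therefore g is not surjective.
Since g is not surjective, we find the least positive k with g(k) = g(0): this means 16k ≡ 0 (mod 70), i.e. 70 ∣ 16k. Since gcd(16, 70) = 2, dividing through by 2 this holds exactly when 35 ∣ 8k, and as gcd(8, 35) = 1, exactly when 35 ∣ k.
The smallest positive such k is 35.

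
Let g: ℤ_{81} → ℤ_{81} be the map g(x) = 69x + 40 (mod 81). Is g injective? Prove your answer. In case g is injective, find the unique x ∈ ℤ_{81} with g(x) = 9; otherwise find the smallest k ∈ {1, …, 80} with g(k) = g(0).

27

We have gcd(69, 81) = 3 > 1. Taking u = 0 and v = 27: g(0) = 40 and g(27) = 69·27 + 40 = 1903 ≡ 40 (mod 81).
So g(0) = g(27) while 0 ≠ 27, therefore g is not injective.
Since g is not injective, we find the least positive k with g(k) = g(0): this means 69k ≡ 0 (mod 81), i.e. 81 ∣ 69k. Since gcd(69, 81) = 3, dividing through by 3 this holds exactly when 27 ∣ 23k, and as gcd(23, 27) = 1, exactly when 27 ∣ k.
The smallest positive such k is 27.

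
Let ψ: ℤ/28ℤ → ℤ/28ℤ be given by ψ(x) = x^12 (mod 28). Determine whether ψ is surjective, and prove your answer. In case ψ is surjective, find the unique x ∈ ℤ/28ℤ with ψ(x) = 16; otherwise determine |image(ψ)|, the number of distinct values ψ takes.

ψ(1) = 1^12 = 1.
ψ(3): Repeated squaring mod 28: 3^1 ≡ 3, 3^2 ≡ 3² = 9, 3^4 ≡ 9² = 81 ≡ 25, 3^8 ≡ 25² = 625 ≡ 9. Since 12 = 8 + 4, 3^12 ≡ 9·25: 9·25 = 225 ≡ 1. So 3^12 ≡ 1 (mod 28).
So ψ(1) = ψ(3) = 1 while 1 ≠ 3, so ψ is not injective.
A non-injective map from the 28-element set ℤ/28ℤ to itself takes at most 27 distinct values, so it cannot be surjective. Thus ψ is not surjective.
Since ψ is not surjective, we determine |image(ψ)|. Computing x^12 mod 28 for each x (by repeated squaring, reducing mod 28 at every step), the values ψ(0), ψ(1), …, ψ(27) are: 0, 1, 8, 1, 8, 1, 8, 21, 8, 1, 8, 1, 8, 1, 0, 1, 8, 1, 8, 1, 8, 21, 8, 1, 8, 1, 8, 1.
The distinct values are {0, 1, 8, 21}; there are 4 of them.

4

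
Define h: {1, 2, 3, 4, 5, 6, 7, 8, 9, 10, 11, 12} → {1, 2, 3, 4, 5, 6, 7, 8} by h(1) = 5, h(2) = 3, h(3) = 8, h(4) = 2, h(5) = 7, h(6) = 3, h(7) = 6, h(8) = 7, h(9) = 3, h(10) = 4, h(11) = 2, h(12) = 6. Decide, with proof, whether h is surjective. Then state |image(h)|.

No element maps to 1, so h is not surjective.
The image of h is {2, 3, 4, 5, 6, 7, 8}, which has 7 elements.

7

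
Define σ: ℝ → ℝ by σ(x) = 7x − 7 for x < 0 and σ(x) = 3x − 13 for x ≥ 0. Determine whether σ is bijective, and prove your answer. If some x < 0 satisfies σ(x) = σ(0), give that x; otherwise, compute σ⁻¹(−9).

Both pieces are strictly increasing (slopes 7 and 3), so each is injective on its own interval.
The left piece maps (−∞, 0) onto (−∞, −7); the right piece maps [0, ∞) onto [−13, ∞).
These images overlap. In particular σ(0) = −13 (right piece), and solving 7x − 7 = −13 on the left piece gives x = −6/7 < 0.
So σ(−6/7) = σ(0) with −6/7 ≠ 0, and σ is not injective, hence not bijective. This x = −6/7 is the requested value below 0.

-6/7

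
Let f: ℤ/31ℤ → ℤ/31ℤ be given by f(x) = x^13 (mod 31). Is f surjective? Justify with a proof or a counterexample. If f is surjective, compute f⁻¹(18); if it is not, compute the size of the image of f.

9

Since 31 is prime, the nonzero elements of ℤ/31ℤ form a cyclic group of order 30.
As gcd(13, 30) = 1, raising to the 13th power is a bijection on this group: if u^13 ≡ v^13 then (uv^{−1})^13 = 1, and the only element of order dividing gcd(13, 30) = 1 is 1, so u = v.
With f(0) = 0 this makes f injective on all of ℤ/31ℤ, hence bijective (finite equal-size domain and codomain). In particular f is surjective.
Since f is surjective, we find the preimage of 18. The inverse of x ↦ x^13 on (ℤ/31ℤ)^× is x ↦ x^7, because 13·7 = 91 = 3·30 + 1 ≡ 1 (mod 30) and x^{30} = 1 for x ≠ 0 (Fermat). So f⁻¹(18) = 18^7 mod 31.
Repeated squaring mod 31: 18^1 ≡ 18, 18^2 ≡ 18² = 324 ≡ 14, 18^4 ≡ 14² = 196 ≡ 10. Since 7 = 4 + 2 + 1, 18^7 ≡ 10·14·18: 10·14 = 140 ≡ 16, then 16·18 = 288 ≡ 9. So 18^7 ≡ 9 (mod 31).
Hence f⁻¹(18) = 9.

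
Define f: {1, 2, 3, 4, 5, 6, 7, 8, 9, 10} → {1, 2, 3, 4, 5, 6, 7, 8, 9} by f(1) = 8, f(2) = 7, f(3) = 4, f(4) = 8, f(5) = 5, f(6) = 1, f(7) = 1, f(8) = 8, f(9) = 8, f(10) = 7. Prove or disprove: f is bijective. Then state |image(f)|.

5

f(1) = 8 = f(4) with 1 ≠ 4, so f is not injective, hence not bijective.
The image of f is {1, 4, 5, 7, 8}, which has 5 elements.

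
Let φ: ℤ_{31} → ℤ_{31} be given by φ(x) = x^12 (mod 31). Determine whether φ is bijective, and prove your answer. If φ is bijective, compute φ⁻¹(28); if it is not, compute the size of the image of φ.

6

φ(1) = 1^12 = 1.
φ(5): Repeated squaring mod 31: 5^1 ≡ 5, 5^2 ≡ 5² = 25, 5^4 ≡ 25² = 625 ≡ 5, 5^8 ≡ 5² = 25. Since 12 = 8 + 4, 5^12 ≡ 25·5: 25·5 = 125 ≡ 1. So 5^12 ≡ 1 (mod 31).
So φ(1) = φ(5) = 1 while 1 ≠ 5, therefore φ is not injective, hence not bijective.
Since φ is not bijective, we determine |image(φ)|. Computing x^12 mod 31 for each x (by repeated squaring, reducing mod 31 at every step), the values φ(0), φ(1), …, φ(30) are: 0, 1, 4, 8, 16, 1, 1, 16, 2, 2, 4, 16, 4, 8, 2, 8, 8, 2, 8, 4, 16, 4, 2, 2, 16, 1, 1, 16, 8, 4, 1.
The distinct values are {0, 1, 2, 4, 8, 16}; there are 6 of them.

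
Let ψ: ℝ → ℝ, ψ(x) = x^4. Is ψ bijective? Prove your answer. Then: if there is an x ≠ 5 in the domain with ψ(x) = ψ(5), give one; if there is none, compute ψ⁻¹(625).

-5

ψ(5) = 625 = (−5)^4 = ψ(−5) (since 4 is even), with 5 ≠ −5. So ψ is not injective, hence not bijective.
For the follow-up, such an x exists: taking x = −5 ∈ ℝ gives ψ(−5) = 625 = ψ(5) with −5 ≠ 5.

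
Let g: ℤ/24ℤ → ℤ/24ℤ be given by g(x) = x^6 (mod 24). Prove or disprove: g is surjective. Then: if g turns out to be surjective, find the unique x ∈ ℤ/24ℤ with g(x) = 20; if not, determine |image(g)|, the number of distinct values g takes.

g(2): Repeated squaring mod 24: 2^1 ≡ 2, 2^2 ≡ 2² = 4, 2^4 ≡ 4² = 16. Since 6 = 4 + 2, 2^6 ≡ 16·4: 16·4 = 64 ≡ 16. So 2^6 ≡ 16 (mod 24).
g(4): Repeated squaring mod 24: 4^1 ≡ 4, 4^2 ≡ 4² = 16, 4^4 ≡ 16² = 256 ≡ 16. Since 6 = 4 + 2, 4^6 ≡ 16·16: 16·16 = 256 ≡ 16. So 4^6 ≡ 16 (mod 24).
So g(2) = g(4) = 16 while 2 ≠ 4, thus g is not injective.
A non-injective map from the 24-element set ℤ/24ℤ to itself takes at most 23 distinct values, so it cannot be surjective. Therefore g is not surjective.
Since g is not surjective, we determine |image(g)|. Computing x^6 mod 24 for each x (by repeated squaring, reducing mod 24 at every step), the values g(0), g(1), …, g(23) are: 0, 1, 16, 9, 16, 1, 0, 1, 16, 9, 16, 1, 0, 1, 16, 9, 16, 1, 0, 1, 16, 9, 16, 1.
The distinct values are {0, 1, 9, 16}; there are 4 of them.

4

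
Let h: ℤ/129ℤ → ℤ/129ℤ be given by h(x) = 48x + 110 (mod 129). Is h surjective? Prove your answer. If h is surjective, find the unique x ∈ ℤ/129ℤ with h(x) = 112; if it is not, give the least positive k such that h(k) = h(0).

43

Since gcd(48, 129) = 3, we have 48x ≡ 0 (mod 3) for all x, so h(x) ≡ 2 (mod 3).
But 0 ≢ 2 (mod 3), so 0 ∈ ℤ/129ℤ has no preimage. Therefore h is not surjective.
Since h is not surjective, we find the least positive k with h(k) = h(0): this means 48k ≡ 0 (mod 129), i.e. 129 ∣ 48k. Since gcd(48, 129) = 3, dividing through by 3 this holds exactly when 43 ∣ 16k, and as gcd(16, 43) = 1, exactly when 43 ∣ k.
The smallest positive such k is 43.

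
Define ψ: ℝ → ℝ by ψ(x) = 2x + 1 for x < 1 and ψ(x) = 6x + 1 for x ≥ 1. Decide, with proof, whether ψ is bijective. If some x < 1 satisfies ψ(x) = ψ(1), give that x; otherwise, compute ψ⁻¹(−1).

Both pieces are strictly increasing (slopes 2 and 6), so each is injective on its own interval.
The left piece maps (−∞, 1) onto (−∞, 3); the right piece maps [1, ∞) onto [7, ∞).
The images leave a gap (3 has no preimage), so ψ is not surjective, hence not bijective.
Because the two images are disjoint, no x < 1 has ψ(x) = ψ(1), so we compute ψ⁻¹(−1): −1 lies in (−∞, 3), so solve 2x + 1 = −1: x = (−1 − 1)/2 = −1.

-1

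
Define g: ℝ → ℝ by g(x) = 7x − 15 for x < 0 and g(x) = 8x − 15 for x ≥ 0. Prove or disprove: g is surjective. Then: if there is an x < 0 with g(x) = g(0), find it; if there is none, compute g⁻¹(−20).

Both pieces are strictly increasing (slopes 7 and 8), so each is injective on its own interval.
The left piece maps (−∞, 0) onto (−∞, −15); the right piece maps [0, ∞) onto [−15, ∞).
These images together cover ℝ, so g is surjective.
Because the two images are disjoint, no x < 0 has g(x) = g(0), so we compute g⁻¹(−20): −20 lies in (−∞, −15), so solve 7x − 15 = −20: x = (−20 + 15)/7 = −5/7.

-5/7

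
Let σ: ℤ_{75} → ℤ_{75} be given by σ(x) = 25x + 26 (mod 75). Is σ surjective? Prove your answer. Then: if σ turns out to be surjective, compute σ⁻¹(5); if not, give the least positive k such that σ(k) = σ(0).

Recall: σ is surjective if every y in the codomain equals σ(x) for some x in the domain.
Since gcd(25, 75) = 25, we have 25x ≡ 0 (mod 25) for all x, so σ(x) ≡ 1 (mod 25).
But 0 ≢ 1 (mod 25), so 0 ∈ ℤ_{75} has no preimage. So σ is not surjective.
Since σ is not surjective, we find the least positive k with σ(k) = σ(0): this means 25k ≡ 0 (mod 75), i.e. 75 ∣ 25k. Since gcd(25, 75) = 25, dividing through by 25 this holds exactly when 3 ∣ k.
The smallest positive such k is 3.

3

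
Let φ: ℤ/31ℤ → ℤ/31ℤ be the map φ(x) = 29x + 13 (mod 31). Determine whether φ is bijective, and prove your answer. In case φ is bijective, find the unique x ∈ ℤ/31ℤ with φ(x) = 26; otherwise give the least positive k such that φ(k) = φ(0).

By definition, φ is injective if φ(a) = φ(b) implies a = b.
If φ(a) = φ(b), then 29a ≡ 29b (mod 31). Because gcd(29, 31) = 1, we may cancel 29 to get a ≡ b (mod 31).
We now compute 29⁻¹ mod 31 explicitly. Euclid's algorithm: 31 = 1·29 + 2, 29 = 14·2 + 1; back-substituting gives 1 = 15·29 − 14·31, so 29⁻¹ ≡ 15 (mod 31).
For any y ∈ ℤ/31ℤ, x = 15(y − 13) mod 31 satisfies φ(x) = 29·15(y − 13) + 13 ≡ y (since 29·15 ≡ 1 mod 31). So every y has a preimage.
Therefore φ is bijective.
Since φ is bijective, we compute φ⁻¹(26): solve 29x + 13 ≡ 26 (mod 31), i.e. 29x ≡ 13 (mod 31).
Multiplying by 29⁻¹ = 15 gives x ≡ 15·13 = 195 = 6·31 + 9 ≡ 9 (mod 31).
Check: φ(9) = 29·9 + 13 = 274 = 8·31 + 26 ≡ 26 (mod 31).

9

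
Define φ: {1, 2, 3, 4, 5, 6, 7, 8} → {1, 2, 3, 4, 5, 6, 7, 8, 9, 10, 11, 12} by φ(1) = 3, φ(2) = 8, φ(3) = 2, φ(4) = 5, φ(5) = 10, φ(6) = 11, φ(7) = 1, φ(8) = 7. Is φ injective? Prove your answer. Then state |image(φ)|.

The values φ(1), …, φ(8) are 3, 8, 2, 5, 10, 11, 1, 7 — all distinct.
So φ(s) = φ(t) only when s = t, and φ is injective.
The image of φ is {1, 2, 3, 5, 7, 8, 10, 11}, which has 8 elements.

8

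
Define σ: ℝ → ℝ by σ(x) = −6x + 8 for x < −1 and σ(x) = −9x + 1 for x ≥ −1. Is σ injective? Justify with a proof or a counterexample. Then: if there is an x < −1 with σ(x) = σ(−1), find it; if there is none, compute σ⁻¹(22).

Both pieces are strictly decreasing (slopes −6 and −9), so each is injective on its own interval.
The left piece maps (−∞, −1) onto (14, ∞); the right piece maps [−1, ∞) onto (−∞, 10].
These images are disjoint, so no value is attained by both pieces. So σ is injective.
Because the two images are disjoint, no x < −1 has σ(x) = σ(−1), so we compute σ⁻¹(22): 22 lies in (14, ∞), so solve −6x + 8 = 22: x = (22 − 8)/(−6) = −7/3.

-7/3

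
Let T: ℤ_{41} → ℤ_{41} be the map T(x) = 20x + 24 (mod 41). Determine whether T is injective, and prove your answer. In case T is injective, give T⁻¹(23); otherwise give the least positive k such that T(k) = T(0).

Recall that injectivity means: for all a, b in the domain, T(a) = T(b) implies a = b.
Suppose T(a) = T(b) in ℤ_{41}. Then 20a + 24 ≡ 20b + 24 (mod 41), thus 20(a − b) ≡ 0 (mod 41).
Since gcd(20, 41) = 1, 20 is invertible modulo 41, so a − b ≡ 0 (mod 41), i.e. a = b.
So T is injective.
We now compute 20⁻¹ mod 41 explicitly. Euclid's algorithm: 41 = 2·20 + 1; back-substituting gives 1 = 39·20 − 19·41, so 20⁻¹ ≡ 39 (mod 41).
Since T is injective, we compute T⁻¹(23): solve 20x + 24 ≡ 23 (mod 41), i.e. 20x ≡ 40 (mod 41).
Multiplying by 20⁻¹ = 39 gives x ≡ 39·40 = 1560 = 38·41 + 2 ≡ 2 (mod 41).
Check: T(2) = 20·2 + 24 = 64 = 1·41 + 23 ≡ 23 (mod 41).

2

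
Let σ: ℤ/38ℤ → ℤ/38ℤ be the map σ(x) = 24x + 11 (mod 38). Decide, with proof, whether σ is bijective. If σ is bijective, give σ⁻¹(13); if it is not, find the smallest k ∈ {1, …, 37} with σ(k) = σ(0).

19

We have gcd(24, 38) = 2 > 1. Taking u = 0 and v = 19: σ(0) = 11 and σ(19) = 24·19 + 11 = 467 ≡ 11 (mod 38).
So σ(0) = σ(19) while 0 ≠ 19, so σ is not injective, hence not bijective.
Since σ is not bijective, we find the least positive k with σ(k) = σ(0): this means 24k ≡ 0 (mod 38), i.e. 38 ∣ 24k. Since gcd(24, 38) = 2, dividing through by 2 this holds exactly when 19 ∣ 12k, and as gcd(12, 19) = 1, exactly when 19 ∣ k.
The smallest positive such k is 19.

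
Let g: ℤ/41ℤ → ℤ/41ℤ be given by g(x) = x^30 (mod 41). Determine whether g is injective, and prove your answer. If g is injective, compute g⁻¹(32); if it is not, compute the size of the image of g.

g(1) = 1^30 = 1.
g(4): Repeated squaring mod 41: 4^1 ≡ 4, 4^2 ≡ 4² = 16, 4^4 ≡ 16² = 256 ≡ 10, 4^8 ≡ 10² = 100 ≡ 18, 4^16 ≡ 18² = 324 ≡ 37. Since 30 = 16 + 8 + 4 + 2, 4^30 ≡ 37·18·10·16: 37·18 = 666 ≡ 10, then 10·10 = 100 ≡ 18, then 18·16 = 288 ≡ 1. So 4^30 ≡ 1 (mod 41).
So g(1) = g(4) = 1 while 1 ≠ 4, thus g is not injective.
Since g is not injective, we determine |image(g)|. Computing x^30 mod 41 for each x (by repeated squaring, reducing mod 41 at every step), the values g(0), g(1), …, g(40) are: 0, 1, 40, 32, 1, 40, 9, 32, 40, 40, 1, 32, 32, 32, 9, 9, 1, 9, 1, 9, 40, 40, 9, 1, 9, 1, 9, 9, 32, 32, 32, 1, 40, 40, 32, 9, 40, 1, 32, 40, 1.
The distinct values are {0, 1, 9, 32, 40}; there are 5 of them.

5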